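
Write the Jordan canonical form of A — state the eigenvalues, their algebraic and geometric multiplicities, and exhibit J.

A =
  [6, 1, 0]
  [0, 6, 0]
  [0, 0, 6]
J_2(6) ⊕ J_1(6)

The characteristic polynomial is
  det(x·I − A) = x^3 - 18*x^2 + 108*x - 216 = (x - 6)^3

Eigenvalues and multiplicities (the geometric multiplicity of λ is n − rank(A − λI), which equals the number of Jordan blocks for λ):
  λ = 6: algebraic multiplicity = 3, geometric multiplicity = 2

Determining the block sizes for each eigenvalue:
  λ = 6: 2 blocks summing to 3 forces exactly one block of size 2 and the rest size 1 → block sizes [2, 1]

Assembling the blocks gives a Jordan form
J =
  [6, 1, 0]
  [0, 6, 0]
  [0, 0, 6]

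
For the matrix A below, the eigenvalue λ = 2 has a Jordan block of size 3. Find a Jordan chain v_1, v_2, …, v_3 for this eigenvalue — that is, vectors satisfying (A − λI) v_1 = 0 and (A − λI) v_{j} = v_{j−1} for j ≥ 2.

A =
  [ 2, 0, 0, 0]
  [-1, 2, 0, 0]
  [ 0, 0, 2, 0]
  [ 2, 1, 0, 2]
A Jordan chain for λ = 2 of length 3:
v_1 = (0, 0, 0, -1)ᵀ
v_2 = (0, -1, 0, 2)ᵀ
v_3 = (1, 0, 0, 0)ᵀ

Let N = A − (2)·I. We want v_3 with N^3 v_3 = 0 but N^2 v_3 ≠ 0; then v_{j-1} := N · v_j for j = 3, …, 2.

Pick v_3 = (1, 0, 0, 0)ᵀ.
Then v_2 = N · v_3 = (0, -1, 0, 2)ᵀ.
Then v_1 = N · v_2 = (0, 0, 0, -1)ᵀ.

Sanity check: (A − (2)·I) v_1 = (0, 0, 0, 0)ᵀ = 0. ✓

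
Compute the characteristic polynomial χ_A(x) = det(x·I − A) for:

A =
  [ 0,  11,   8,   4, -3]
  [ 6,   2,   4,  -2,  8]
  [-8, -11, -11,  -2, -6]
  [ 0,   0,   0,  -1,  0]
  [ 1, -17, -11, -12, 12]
x^5 - 2*x^4 - 18*x^3 - 32*x^2 - 23*x - 6

Expanding det(x·I − A) (e.g. by cofactor expansion or by noting that A is similar to its Jordan form J, which has the same characteristic polynomial as A) gives
  χ_A(x) = x^5 - 2*x^4 - 18*x^3 - 32*x^2 - 23*x - 6
which factors as (x - 6)*(x + 1)^4. The eigenvalues (with algebraic multiplicities) are λ = -1 with multiplicity 4, λ = 6 with multiplicity 1.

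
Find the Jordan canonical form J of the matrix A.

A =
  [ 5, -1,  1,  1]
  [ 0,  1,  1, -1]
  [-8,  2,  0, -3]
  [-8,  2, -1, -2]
J_3(1) ⊕ J_1(1)

The characteristic polynomial is
  det(x·I − A) = x^4 - 4*x^3 + 6*x^2 - 4*x + 1 = (x - 1)^4

Eigenvalues and multiplicities (the geometric multiplicity of λ is n − rank(A − λI), which equals the number of Jordan blocks for λ):
  λ = 1: algebraic multiplicity = 4, geometric multiplicity = 2

Determining the block sizes for each eigenvalue:
  λ = 1: with am = 4 and gm = 2, the partition is not yet determined (e.g. several partitions of 4 into 2 parts exist). Let N = A − (1)·I. Computing rank(N^1) = 2, rank(N^2) = 1, rank(N^3) = 0; the number of blocks of size ≥ j is rank(N^{j−1}) − rank(N^j), giving [2, 1, 1]. So we have 1 block(s) of size 3, 1 block(s) of size 1 → block sizes [3, 1]

Assembling the blocks gives a Jordan form
J =
  [1, 1, 0, 0]
  [0, 1, 1, 0]
  [0, 0, 1, 0]
  [0, 0, 0, 1]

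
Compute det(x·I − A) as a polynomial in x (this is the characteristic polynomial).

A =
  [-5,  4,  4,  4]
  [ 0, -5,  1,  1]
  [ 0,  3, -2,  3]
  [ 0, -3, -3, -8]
x^4 + 20*x^3 + 150*x^2 + 500*x + 625

Expanding det(x·I − A) (e.g. by cofactor expansion or by noting that A is similar to its Jordan form J, which has the same characteristic polynomial as A) gives
  χ_A(x) = x^4 + 20*x^3 + 150*x^2 + 500*x + 625
which factors as (x + 5)^4. The eigenvalues (with algebraic multiplicities) are λ = -5 with multiplicity 4.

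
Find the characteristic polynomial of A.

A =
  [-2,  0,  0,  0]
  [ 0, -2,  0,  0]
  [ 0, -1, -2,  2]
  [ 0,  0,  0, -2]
x^4 + 8*x^3 + 24*x^2 + 32*x + 16

Expanding det(x·I − A) (e.g. by cofactor expansion or by noting that A is similar to its Jordan form J, which has the same characteristic polynomial as A) gives
  χ_A(x) = x^4 + 8*x^3 + 24*x^2 + 32*x + 16
which factors as (x + 2)^4. The eigenvalues (with algebraic multiplicities) are λ = -2 with multiplicity 4.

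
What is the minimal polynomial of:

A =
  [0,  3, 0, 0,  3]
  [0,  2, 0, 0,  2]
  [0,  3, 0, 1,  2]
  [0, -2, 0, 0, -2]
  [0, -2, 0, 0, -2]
x^2

The characteristic polynomial is χ_A(x) = x^5, so the eigenvalues are known. The minimal polynomial is
  m_A(x) = Π_λ (x − λ)^{k_λ}
where k_λ is the size of the *largest* Jordan block for λ (equivalently, the smallest k with (A − λI)^k v = 0 for every generalised eigenvector v of λ).

  λ = 0: largest Jordan block has size 2, contributing (x − 0)^2

So m_A(x) = x^2 = x^2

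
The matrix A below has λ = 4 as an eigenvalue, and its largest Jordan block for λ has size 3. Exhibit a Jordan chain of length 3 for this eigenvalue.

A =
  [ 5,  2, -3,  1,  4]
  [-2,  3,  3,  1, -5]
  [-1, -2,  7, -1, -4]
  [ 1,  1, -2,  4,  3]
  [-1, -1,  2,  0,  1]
A Jordan chain for λ = 4 of length 3:
v_1 = (-3, 3, 3, -2, 2)ᵀ
v_2 = (1, -2, -1, 1, -1)ᵀ
v_3 = (1, 0, 0, 0, 0)ᵀ

Let N = A − (4)·I. We want v_3 with N^3 v_3 = 0 but N^2 v_3 ≠ 0; then v_{j-1} := N · v_j for j = 3, …, 2.

Pick v_3 = (1, 0, 0, 0, 0)ᵀ.
Then v_2 = N · v_3 = (1, -2, -1, 1, -1)ᵀ.
Then v_1 = N · v_2 = (-3, 3, 3, -2, 2)ᵀ.

Sanity check: (A − (4)·I) v_1 = (0, 0, 0, 0, 0)ᵀ = 0. ✓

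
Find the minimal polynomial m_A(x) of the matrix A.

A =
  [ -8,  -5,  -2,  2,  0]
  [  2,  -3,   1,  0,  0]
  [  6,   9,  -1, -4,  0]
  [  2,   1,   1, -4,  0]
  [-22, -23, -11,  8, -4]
x^3 + 12*x^2 + 48*x + 64

The characteristic polynomial is χ_A(x) = (x + 4)^5, so the eigenvalues are known. The minimal polynomial is
  m_A(x) = Π_λ (x − λ)^{k_λ}
where k_λ is the size of the *largest* Jordan block for λ (equivalently, the smallest k with (A − λI)^k v = 0 for every generalised eigenvector v of λ).

  λ = -4: largest Jordan block has size 3, contributing (x + 4)^3

So m_A(x) = (x + 4)^3 = x^3 + 12*x^2 + 48*x + 64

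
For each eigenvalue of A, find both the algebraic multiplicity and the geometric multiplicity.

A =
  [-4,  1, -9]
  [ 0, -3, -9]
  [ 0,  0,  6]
λ = -4: alg = 1, geom = 1; λ = -3: alg = 1, geom = 1; λ = 6: alg = 1, geom = 1

Step 1 — factor the characteristic polynomial to read off the algebraic multiplicities:
  χ_A(x) = (x - 6)*(x + 3)*(x + 4)

Step 2 — compute geometric multiplicities via the rank-nullity identity g(λ) = n − rank(A − λI):
  rank(A − (-4)·I) = 2, so dim ker(A − (-4)·I) = n − 2 = 1
  rank(A − (-3)·I) = 2, so dim ker(A − (-3)·I) = n − 2 = 1
  rank(A − (6)·I) = 2, so dim ker(A − (6)·I) = n − 2 = 1

Summary:
  λ = -4: algebraic multiplicity = 1, geometric multiplicity = 1
  λ = -3: algebraic multiplicity = 1, geometric multiplicity = 1
  λ = 6: algebraic multiplicity = 1, geometric multiplicity = 1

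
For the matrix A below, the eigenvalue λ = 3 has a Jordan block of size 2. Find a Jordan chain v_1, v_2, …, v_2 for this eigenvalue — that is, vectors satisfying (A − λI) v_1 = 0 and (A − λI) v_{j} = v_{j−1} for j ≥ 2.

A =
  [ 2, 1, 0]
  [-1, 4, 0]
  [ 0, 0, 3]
A Jordan chain for λ = 3 of length 2:
v_1 = (-1, -1, 0)ᵀ
v_2 = (1, 0, 0)ᵀ

Let N = A − (3)·I. We want v_2 with N^2 v_2 = 0 but N^1 v_2 ≠ 0; then v_{j-1} := N · v_j for j = 2, …, 2.

Pick v_2 = (1, 0, 0)ᵀ.
Then v_1 = N · v_2 = (-1, -1, 0)ᵀ.

Sanity check: (A − (3)·I) v_1 = (0, 0, 0)ᵀ = 0. ✓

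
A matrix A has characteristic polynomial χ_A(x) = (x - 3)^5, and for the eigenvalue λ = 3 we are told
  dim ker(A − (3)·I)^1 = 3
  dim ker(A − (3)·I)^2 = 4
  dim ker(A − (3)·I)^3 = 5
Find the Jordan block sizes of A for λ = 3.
Block sizes for λ = 3: [3, 1, 1]

From the dimensions of kernels of powers, the number of Jordan blocks of size at least j is d_j − d_{j−1} where d_j = dim ker(N^j) (with d_0 = 0). Computing the differences gives [3, 1, 1].
The number of blocks of size exactly k is (#blocks of size ≥ k) − (#blocks of size ≥ k + 1), so the partition is: 2 block(s) of size 1, 1 block(s) of size 3.
In nonincreasing order the block sizes are [3, 1, 1].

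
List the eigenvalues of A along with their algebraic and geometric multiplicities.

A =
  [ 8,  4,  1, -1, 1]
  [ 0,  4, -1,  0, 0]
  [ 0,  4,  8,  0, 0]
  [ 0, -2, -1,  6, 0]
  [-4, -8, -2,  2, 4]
λ = 6: alg = 5, geom = 3

Step 1 — factor the characteristic polynomial to read off the algebraic multiplicities:
  χ_A(x) = (x - 6)^5

Step 2 — compute geometric multiplicities via the rank-nullity identity g(λ) = n − rank(A − λI):
  rank(A − (6)·I) = 2, so dim ker(A − (6)·I) = n − 2 = 3

Summary:
  λ = 6: algebraic multiplicity = 5, geometric multiplicity = 3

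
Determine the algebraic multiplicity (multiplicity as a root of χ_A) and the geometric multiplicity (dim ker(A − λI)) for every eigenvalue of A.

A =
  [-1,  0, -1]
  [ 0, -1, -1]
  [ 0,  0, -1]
λ = -1: alg = 3, geom = 2

Step 1 — factor the characteristic polynomial to read off the algebraic multiplicities:
  χ_A(x) = (x + 1)^3

Step 2 — compute geometric multiplicities via the rank-nullity identity g(λ) = n − rank(A − λI):
  rank(A − (-1)·I) = 1, so dim ker(A − (-1)·I) = n − 1 = 2

Summary:
  λ = -1: algebraic multiplicity = 3, geometric multiplicity = 2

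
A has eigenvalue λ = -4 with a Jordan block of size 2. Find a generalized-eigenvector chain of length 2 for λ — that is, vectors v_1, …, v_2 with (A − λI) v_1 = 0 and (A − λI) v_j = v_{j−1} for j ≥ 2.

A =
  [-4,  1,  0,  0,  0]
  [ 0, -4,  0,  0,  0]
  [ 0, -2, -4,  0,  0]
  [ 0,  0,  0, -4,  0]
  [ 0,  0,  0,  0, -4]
A Jordan chain for λ = -4 of length 2:
v_1 = (1, 0, -2, 0, 0)ᵀ
v_2 = (0, 1, 0, 0, 0)ᵀ

Let N = A − (-4)·I. We want v_2 with N^2 v_2 = 0 but N^1 v_2 ≠ 0; then v_{j-1} := N · v_j for j = 2, …, 2.

Pick v_2 = (0, 1, 0, 0, 0)ᵀ.
Then v_1 = N · v_2 = (1, 0, -2, 0, 0)ᵀ.

Sanity check: (A − (-4)·I) v_1 = (0, 0, 0, 0, 0)ᵀ = 0. ✓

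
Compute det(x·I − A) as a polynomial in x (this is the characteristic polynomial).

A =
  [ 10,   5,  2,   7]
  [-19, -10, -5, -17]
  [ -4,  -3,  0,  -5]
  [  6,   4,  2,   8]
x^4 - 8*x^3 + 24*x^2 - 32*x + 16

Expanding det(x·I − A) (e.g. by cofactor expansion or by noting that A is similar to its Jordan form J, which has the same characteristic polynomial as A) gives
  χ_A(x) = x^4 - 8*x^3 + 24*x^2 - 32*x + 16
which factors as (x - 2)^4. The eigenvalues (with algebraic multiplicities) are λ = 2 with multiplicity 4.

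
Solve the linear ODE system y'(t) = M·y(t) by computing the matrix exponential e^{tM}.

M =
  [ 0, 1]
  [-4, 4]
e^{tM} =
  [-2*t*exp(2*t) + exp(2*t), t*exp(2*t)]
  [-4*t*exp(2*t), 2*t*exp(2*t) + exp(2*t)]

Strategy: write M = P · J · P⁻¹ where J is a Jordan canonical form, so e^{tM} = P · e^{tJ} · P⁻¹, and e^{tJ} can be computed block-by-block.

M has Jordan form
J =
  [2, 1]
  [0, 2]
(up to reordering of blocks).

Per-block formulas:
  For a 2×2 Jordan block J_2(2): exp(t · J_2(2)) = e^(2t)·(I + t·N), where N is the 2×2 nilpotent shift.

After assembling e^{tJ} and conjugating by P, we get:

e^{tM} =
  [-2*t*exp(2*t) + exp(2*t), t*exp(2*t)]
  [-4*t*exp(2*t), 2*t*exp(2*t) + exp(2*t)]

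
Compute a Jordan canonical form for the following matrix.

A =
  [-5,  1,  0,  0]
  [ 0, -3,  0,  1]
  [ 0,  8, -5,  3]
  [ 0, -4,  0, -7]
J_3(-5) ⊕ J_1(-5)

The characteristic polynomial is
  det(x·I − A) = x^4 + 20*x^3 + 150*x^2 + 500*x + 625 = (x + 5)^4

Eigenvalues and multiplicities (the geometric multiplicity of λ is n − rank(A − λI), which equals the number of Jordan blocks for λ):
  λ = -5: algebraic multiplicity = 4, geometric multiplicity = 2

Determining the block sizes for each eigenvalue:
  λ = -5: with am = 4 and gm = 2, the partition is not yet determined (e.g. several partitions of 4 into 2 parts exist). Let N = A − (-5)·I. Computing rank(N^1) = 2, rank(N^2) = 1, rank(N^3) = 0; the number of blocks of size ≥ j is rank(N^{j−1}) − rank(N^j), giving [2, 1, 1]. So we have 1 block(s) of size 3, 1 block(s) of size 1 → block sizes [3, 1]

Assembling the blocks gives a Jordan form
J =
  [-5,  1,  0,  0]
  [ 0, -5,  1,  0]
  [ 0,  0, -5,  0]
  [ 0,  0,  0, -5]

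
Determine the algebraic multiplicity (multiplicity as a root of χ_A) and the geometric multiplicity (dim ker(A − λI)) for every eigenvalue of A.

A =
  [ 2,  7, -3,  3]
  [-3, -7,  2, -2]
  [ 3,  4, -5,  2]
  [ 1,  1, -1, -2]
λ = -3: alg = 4, geom = 2

Step 1 — factor the characteristic polynomial to read off the algebraic multiplicities:
  χ_A(x) = (x + 3)^4

Step 2 — compute geometric multiplicities via the rank-nullity identity g(λ) = n − rank(A − λI):
  rank(A − (-3)·I) = 2, so dim ker(A − (-3)·I) = n − 2 = 2

Summary:
  λ = -3: algebraic multiplicity = 4, geometric multiplicity = 2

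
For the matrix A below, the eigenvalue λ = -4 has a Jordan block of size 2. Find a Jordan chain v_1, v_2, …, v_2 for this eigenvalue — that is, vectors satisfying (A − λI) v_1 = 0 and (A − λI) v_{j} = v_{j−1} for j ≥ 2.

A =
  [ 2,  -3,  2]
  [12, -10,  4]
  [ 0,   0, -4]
A Jordan chain for λ = -4 of length 2:
v_1 = (6, 12, 0)ᵀ
v_2 = (1, 0, 0)ᵀ

Let N = A − (-4)·I. We want v_2 with N^2 v_2 = 0 but N^1 v_2 ≠ 0; then v_{j-1} := N · v_j for j = 2, …, 2.

Pick v_2 = (1, 0, 0)ᵀ.
Then v_1 = N · v_2 = (6, 12, 0)ᵀ.

Sanity check: (A − (-4)·I) v_1 = (0, 0, 0)ᵀ = 0. ✓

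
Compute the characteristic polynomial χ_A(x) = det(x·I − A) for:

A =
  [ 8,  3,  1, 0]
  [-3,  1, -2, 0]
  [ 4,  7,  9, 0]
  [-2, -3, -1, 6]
x^4 - 24*x^3 + 216*x^2 - 864*x + 1296

Expanding det(x·I − A) (e.g. by cofactor expansion or by noting that A is similar to its Jordan form J, which has the same characteristic polynomial as A) gives
  χ_A(x) = x^4 - 24*x^3 + 216*x^2 - 864*x + 1296
which factors as (x - 6)^4. The eigenvalues (with algebraic multiplicities) are λ = 6 with multiplicity 4.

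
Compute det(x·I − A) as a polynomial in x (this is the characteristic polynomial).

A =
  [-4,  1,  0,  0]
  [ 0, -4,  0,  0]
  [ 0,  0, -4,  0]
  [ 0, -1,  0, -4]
x^4 + 16*x^3 + 96*x^2 + 256*x + 256

Expanding det(x·I − A) (e.g. by cofactor expansion or by noting that A is similar to its Jordan form J, which has the same characteristic polynomial as A) gives
  χ_A(x) = x^4 + 16*x^3 + 96*x^2 + 256*x + 256
which factors as (x + 4)^4. The eigenvalues (with algebraic multiplicities) are λ = -4 with multiplicity 4.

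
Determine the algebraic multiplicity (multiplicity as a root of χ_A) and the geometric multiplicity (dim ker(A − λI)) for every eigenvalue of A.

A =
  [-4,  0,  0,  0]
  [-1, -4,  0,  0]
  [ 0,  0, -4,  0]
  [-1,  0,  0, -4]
λ = -4: alg = 4, geom = 3

Step 1 — factor the characteristic polynomial to read off the algebraic multiplicities:
  χ_A(x) = (x + 4)^4

Step 2 — compute geometric multiplicities via the rank-nullity identity g(λ) = n − rank(A − λI):
  rank(A − (-4)·I) = 1, so dim ker(A − (-4)·I) = n − 1 = 3

Summary:
  λ = -4: algebraic multiplicity = 4, geometric multiplicity = 3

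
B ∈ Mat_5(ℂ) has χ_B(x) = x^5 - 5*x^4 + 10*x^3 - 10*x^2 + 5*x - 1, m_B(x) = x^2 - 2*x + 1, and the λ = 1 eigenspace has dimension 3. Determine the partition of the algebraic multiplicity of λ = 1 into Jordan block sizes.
Block sizes for λ = 1: [2, 2, 1]

Step 1 — from the characteristic polynomial, algebraic multiplicity of λ = 1 is 5. From dim ker(B − (1)·I) = 3, there are exactly 3 Jordan blocks for λ = 1.
Step 2 — from the minimal polynomial, the factor (x − 1)^2 tells us the largest block for λ = 1 has size 2.
Step 3 — with total size 5, 3 blocks, and largest block 2, the block sizes (in nonincreasing order) are [2, 2, 1].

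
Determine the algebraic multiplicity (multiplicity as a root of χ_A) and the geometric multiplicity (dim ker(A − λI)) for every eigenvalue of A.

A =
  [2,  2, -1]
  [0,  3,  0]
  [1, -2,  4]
λ = 3: alg = 3, geom = 2

Step 1 — factor the characteristic polynomial to read off the algebraic multiplicities:
  χ_A(x) = (x - 3)^3

Step 2 — compute geometric multiplicities via the rank-nullity identity g(λ) = n − rank(A − λI):
  rank(A − (3)·I) = 1, so dim ker(A − (3)·I) = n − 1 = 2

Summary:
  λ = 3: algebraic multiplicity = 3, geometric multiplicity = 2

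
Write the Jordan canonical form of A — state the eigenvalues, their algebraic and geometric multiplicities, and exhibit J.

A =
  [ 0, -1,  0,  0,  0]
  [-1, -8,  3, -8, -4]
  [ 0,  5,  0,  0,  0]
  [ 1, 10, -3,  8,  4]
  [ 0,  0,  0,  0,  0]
J_3(0) ⊕ J_1(0) ⊕ J_1(0)

The characteristic polynomial is
  det(x·I − A) = x^5

Eigenvalues and multiplicities (the geometric multiplicity of λ is n − rank(A − λI), which equals the number of Jordan blocks for λ):
  λ = 0: algebraic multiplicity = 5, geometric multiplicity = 3

Determining the block sizes for each eigenvalue:
  λ = 0: with am = 5 and gm = 3, the partition is not yet determined (e.g. several partitions of 5 into 3 parts exist). Let N = A − (0)·I. Computing rank(N^1) = 2, rank(N^2) = 1, rank(N^3) = 0; the number of blocks of size ≥ j is rank(N^{j−1}) − rank(N^j), giving [3, 1, 1]. So we have 1 block(s) of size 3, 2 block(s) of size 1 → block sizes [3, 1, 1]

Assembling the blocks gives a Jordan form
J =
  [0, 1, 0, 0, 0]
  [0, 0, 1, 0, 0]
  [0, 0, 0, 0, 0]
  [0, 0, 0, 0, 0]
  [0, 0, 0, 0, 0]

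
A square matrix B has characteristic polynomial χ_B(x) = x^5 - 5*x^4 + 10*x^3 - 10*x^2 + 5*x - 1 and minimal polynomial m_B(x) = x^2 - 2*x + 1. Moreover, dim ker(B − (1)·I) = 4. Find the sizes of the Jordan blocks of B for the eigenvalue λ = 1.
Block sizes for λ = 1: [2, 1, 1, 1]

Step 1 — from the characteristic polynomial, algebraic multiplicity of λ = 1 is 5. From dim ker(B − (1)·I) = 4, there are exactly 4 Jordan blocks for λ = 1.
Step 2 — from the minimal polynomial, the factor (x − 1)^2 tells us the largest block for λ = 1 has size 2.
Step 3 — with total size 5, 4 blocks, and largest block 2, the block sizes (in nonincreasing order) are [2, 1, 1, 1].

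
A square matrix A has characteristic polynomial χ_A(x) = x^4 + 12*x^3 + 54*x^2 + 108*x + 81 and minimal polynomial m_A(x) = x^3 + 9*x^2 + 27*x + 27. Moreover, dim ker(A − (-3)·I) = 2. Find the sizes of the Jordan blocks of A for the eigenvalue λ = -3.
Block sizes for λ = -3: [3, 1]

Step 1 — from the characteristic polynomial, algebraic multiplicity of λ = -3 is 4. From dim ker(A − (-3)·I) = 2, there are exactly 2 Jordan blocks for λ = -3.
Step 2 — from the minimal polynomial, the factor (x + 3)^3 tells us the largest block for λ = -3 has size 3.
Step 3 — with total size 4, 2 blocks, and largest block 3, the block sizes (in nonincreasing order) are [3, 1].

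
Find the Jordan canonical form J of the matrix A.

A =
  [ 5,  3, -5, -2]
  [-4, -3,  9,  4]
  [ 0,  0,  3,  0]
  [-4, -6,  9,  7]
J_3(3) ⊕ J_1(3)

The characteristic polynomial is
  det(x·I − A) = x^4 - 12*x^3 + 54*x^2 - 108*x + 81 = (x - 3)^4

Eigenvalues and multiplicities (the geometric multiplicity of λ is n − rank(A − λI), which equals the number of Jordan blocks for λ):
  λ = 3: algebraic multiplicity = 4, geometric multiplicity = 2

Determining the block sizes for each eigenvalue:
  λ = 3: with am = 4 and gm = 2, the partition is not yet determined (e.g. several partitions of 4 into 2 parts exist). Let N = A − (3)·I. Computing rank(N^1) = 2, rank(N^2) = 1, rank(N^3) = 0; the number of blocks of size ≥ j is rank(N^{j−1}) − rank(N^j), giving [2, 1, 1]. So we have 1 block(s) of size 3, 1 block(s) of size 1 → block sizes [3, 1]

Assembling the blocks gives a Jordan form
J =
  [3, 1, 0, 0]
  [0, 3, 1, 0]
  [0, 0, 3, 0]
  [0, 0, 0, 3]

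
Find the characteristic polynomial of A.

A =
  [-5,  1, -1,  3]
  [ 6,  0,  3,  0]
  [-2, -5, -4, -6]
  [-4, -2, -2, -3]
x^4 + 12*x^3 + 54*x^2 + 108*x + 81

Expanding det(x·I − A) (e.g. by cofactor expansion or by noting that A is similar to its Jordan form J, which has the same characteristic polynomial as A) gives
  χ_A(x) = x^4 + 12*x^3 + 54*x^2 + 108*x + 81
which factors as (x + 3)^4. The eigenvalues (with algebraic multiplicities) are λ = -3 with multiplicity 4.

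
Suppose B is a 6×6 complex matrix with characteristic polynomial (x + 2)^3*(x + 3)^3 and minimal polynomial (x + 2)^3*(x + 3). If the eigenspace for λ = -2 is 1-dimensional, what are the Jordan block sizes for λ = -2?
Block sizes for λ = -2: [3]

Step 1 — from the characteristic polynomial, algebraic multiplicity of λ = -2 is 3. From dim ker(B − (-2)·I) = 1, there are exactly 1 Jordan blocks for λ = -2.
Step 2 — from the minimal polynomial, the factor (x + 2)^3 tells us the largest block for λ = -2 has size 3.
Step 3 — with total size 3, 1 blocks, and largest block 3, the block sizes (in nonincreasing order) are [3].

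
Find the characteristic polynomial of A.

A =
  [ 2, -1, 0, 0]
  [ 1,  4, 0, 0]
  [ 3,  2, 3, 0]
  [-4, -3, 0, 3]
x^4 - 12*x^3 + 54*x^2 - 108*x + 81

Expanding det(x·I − A) (e.g. by cofactor expansion or by noting that A is similar to its Jordan form J, which has the same characteristic polynomial as A) gives
  χ_A(x) = x^4 - 12*x^3 + 54*x^2 - 108*x + 81
which factors as (x - 3)^4. The eigenvalues (with algebraic multiplicities) are λ = 3 with multiplicity 4.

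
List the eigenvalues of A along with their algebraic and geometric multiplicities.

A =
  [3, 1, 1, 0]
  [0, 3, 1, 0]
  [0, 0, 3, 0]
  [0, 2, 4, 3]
λ = 3: alg = 4, geom = 2

Step 1 — factor the characteristic polynomial to read off the algebraic multiplicities:
  χ_A(x) = (x - 3)^4

Step 2 — compute geometric multiplicities via the rank-nullity identity g(λ) = n − rank(A − λI):
  rank(A − (3)·I) = 2, so dim ker(A − (3)·I) = n − 2 = 2

Summary:
  λ = 3: algebraic multiplicity = 4, geometric multiplicity = 2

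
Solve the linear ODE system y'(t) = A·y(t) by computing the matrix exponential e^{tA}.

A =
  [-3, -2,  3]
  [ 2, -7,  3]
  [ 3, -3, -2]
e^{tA} =
  [-t*exp(-5*t) + exp(-2*t), t*exp(-5*t) - exp(-2*t) + exp(-5*t), exp(-2*t) - exp(-5*t)]
  [-t*exp(-5*t) + exp(-2*t) - exp(-5*t), t*exp(-5*t) - exp(-2*t) + 2*exp(-5*t), exp(-2*t) - exp(-5*t)]
  [exp(-2*t) - exp(-5*t), -exp(-2*t) + exp(-5*t), exp(-2*t)]

Strategy: write A = P · J · P⁻¹ where J is a Jordan canonical form, so e^{tA} = P · e^{tJ} · P⁻¹, and e^{tJ} can be computed block-by-block.

A has Jordan form
J =
  [-5,  1,  0]
  [ 0, -5,  0]
  [ 0,  0, -2]
(up to reordering of blocks).

Per-block formulas:
  For a 1×1 block at λ = -2: exp(t · [-2]) = [e^(-2t)].
  For a 2×2 Jordan block J_2(-5): exp(t · J_2(-5)) = e^(-5t)·(I + t·N), where N is the 2×2 nilpotent shift.

After assembling e^{tJ} and conjugating by P, we get:

e^{tA} =
  [-t*exp(-5*t) + exp(-2*t), t*exp(-5*t) - exp(-2*t) + exp(-5*t), exp(-2*t) - exp(-5*t)]
  [-t*exp(-5*t) + exp(-2*t) - exp(-5*t), t*exp(-5*t) - exp(-2*t) + 2*exp(-5*t), exp(-2*t) - exp(-5*t)]
  [exp(-2*t) - exp(-5*t), -exp(-2*t) + exp(-5*t), exp(-2*t)]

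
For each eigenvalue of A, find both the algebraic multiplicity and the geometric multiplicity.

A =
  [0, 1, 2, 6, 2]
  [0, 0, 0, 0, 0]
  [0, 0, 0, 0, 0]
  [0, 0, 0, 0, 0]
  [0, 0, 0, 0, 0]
λ = 0: alg = 5, geom = 4

Step 1 — factor the characteristic polynomial to read off the algebraic multiplicities:
  χ_A(x) = x^5

Step 2 — compute geometric multiplicities via the rank-nullity identity g(λ) = n − rank(A − λI):
  rank(A − (0)·I) = 1, so dim ker(A − (0)·I) = n − 1 = 4

Summary:
  λ = 0: algebraic multiplicity = 5, geometric multiplicity = 4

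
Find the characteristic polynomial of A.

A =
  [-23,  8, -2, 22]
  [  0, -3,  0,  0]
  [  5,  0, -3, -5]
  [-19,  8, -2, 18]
x^4 + 11*x^3 + 43*x^2 + 69*x + 36

Expanding det(x·I − A) (e.g. by cofactor expansion or by noting that A is similar to its Jordan form J, which has the same characteristic polynomial as A) gives
  χ_A(x) = x^4 + 11*x^3 + 43*x^2 + 69*x + 36
which factors as (x + 1)*(x + 3)^2*(x + 4). The eigenvalues (with algebraic multiplicities) are λ = -4 with multiplicity 1, λ = -3 with multiplicity 2, λ = -1 with multiplicity 1.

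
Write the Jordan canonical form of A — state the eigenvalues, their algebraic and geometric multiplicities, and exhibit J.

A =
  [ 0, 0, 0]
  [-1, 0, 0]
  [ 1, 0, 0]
J_2(0) ⊕ J_1(0)

The characteristic polynomial is
  det(x·I − A) = x^3

Eigenvalues and multiplicities (the geometric multiplicity of λ is n − rank(A − λI), which equals the number of Jordan blocks for λ):
  λ = 0: algebraic multiplicity = 3, geometric multiplicity = 2

Determining the block sizes for each eigenvalue:
  λ = 0: 2 blocks summing to 3 forces exactly one block of size 2 and the rest size 1 → block sizes [2, 1]

Assembling the blocks gives a Jordan form
J =
  [0, 1, 0]
  [0, 0, 0]
  [0, 0, 0]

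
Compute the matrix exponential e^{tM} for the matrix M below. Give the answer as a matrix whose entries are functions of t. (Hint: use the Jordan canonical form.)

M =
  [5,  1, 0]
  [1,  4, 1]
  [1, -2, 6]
e^{tM} =
  [t^2*exp(5*t)/2 + exp(5*t), -t^2*exp(5*t)/2 + t*exp(5*t), t^2*exp(5*t)/2]
  [t*exp(5*t), -t*exp(5*t) + exp(5*t), t*exp(5*t)]
  [-t^2*exp(5*t)/2 + t*exp(5*t), t^2*exp(5*t)/2 - 2*t*exp(5*t), -t^2*exp(5*t)/2 + t*exp(5*t) + exp(5*t)]

Strategy: write M = P · J · P⁻¹ where J is a Jordan canonical form, so e^{tM} = P · e^{tJ} · P⁻¹, and e^{tJ} can be computed block-by-block.

M has Jordan form
J =
  [5, 1, 0]
  [0, 5, 1]
  [0, 0, 5]
(up to reordering of blocks).

Per-block formulas:
  For a 3×3 Jordan block J_3(5): exp(t · J_3(5)) = e^(5t)·(I + t·N + (t^2/2)·N^2), where N is the 3×3 nilpotent shift.

After assembling e^{tJ} and conjugating by P, we get:

e^{tM} =
  [t^2*exp(5*t)/2 + exp(5*t), -t^2*exp(5*t)/2 + t*exp(5*t), t^2*exp(5*t)/2]
  [t*exp(5*t), -t*exp(5*t) + exp(5*t), t*exp(5*t)]
  [-t^2*exp(5*t)/2 + t*exp(5*t), t^2*exp(5*t)/2 - 2*t*exp(5*t), -t^2*exp(5*t)/2 + t*exp(5*t) + exp(5*t)]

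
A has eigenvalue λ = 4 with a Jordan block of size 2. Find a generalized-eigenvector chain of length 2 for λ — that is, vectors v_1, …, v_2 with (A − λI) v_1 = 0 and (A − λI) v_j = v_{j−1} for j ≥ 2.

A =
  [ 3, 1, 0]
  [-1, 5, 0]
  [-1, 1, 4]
A Jordan chain for λ = 4 of length 2:
v_1 = (-1, -1, -1)ᵀ
v_2 = (1, 0, 0)ᵀ

Let N = A − (4)·I. We want v_2 with N^2 v_2 = 0 but N^1 v_2 ≠ 0; then v_{j-1} := N · v_j for j = 2, …, 2.

Pick v_2 = (1, 0, 0)ᵀ.
Then v_1 = N · v_2 = (-1, -1, -1)ᵀ.

Sanity check: (A − (4)·I) v_1 = (0, 0, 0)ᵀ = 0. ✓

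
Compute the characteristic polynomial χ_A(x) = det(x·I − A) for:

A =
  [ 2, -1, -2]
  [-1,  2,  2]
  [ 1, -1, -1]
x^3 - 3*x^2 + 3*x - 1

Expanding det(x·I − A) (e.g. by cofactor expansion or by noting that A is similar to its Jordan form J, which has the same characteristic polynomial as A) gives
  χ_A(x) = x^3 - 3*x^2 + 3*x - 1
which factors as (x - 1)^3. The eigenvalues (with algebraic multiplicities) are λ = 1 with multiplicity 3.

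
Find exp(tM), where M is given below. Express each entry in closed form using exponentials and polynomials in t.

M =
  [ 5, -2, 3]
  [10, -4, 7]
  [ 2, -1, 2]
e^{tM} =
  [t^2*exp(t) + 4*t*exp(t) + exp(t), -t^2*exp(t)/2 - 2*t*exp(t), t^2*exp(t)/2 + 3*t*exp(t)]
  [2*t^2*exp(t) + 10*t*exp(t), -t^2*exp(t) - 5*t*exp(t) + exp(t), t^2*exp(t) + 7*t*exp(t)]
  [2*t*exp(t), -t*exp(t), t*exp(t) + exp(t)]

Strategy: write M = P · J · P⁻¹ where J is a Jordan canonical form, so e^{tM} = P · e^{tJ} · P⁻¹, and e^{tJ} can be computed block-by-block.

M has Jordan form
J =
  [1, 1, 0]
  [0, 1, 1]
  [0, 0, 1]
(up to reordering of blocks).

Per-block formulas:
  For a 3×3 Jordan block J_3(1): exp(t · J_3(1)) = e^(1t)·(I + t·N + (t^2/2)·N^2), where N is the 3×3 nilpotent shift.

After assembling e^{tJ} and conjugating by P, we get:

e^{tM} =
  [t^2*exp(t) + 4*t*exp(t) + exp(t), -t^2*exp(t)/2 - 2*t*exp(t), t^2*exp(t)/2 + 3*t*exp(t)]
  [2*t^2*exp(t) + 10*t*exp(t), -t^2*exp(t) - 5*t*exp(t) + exp(t), t^2*exp(t) + 7*t*exp(t)]
  [2*t*exp(t), -t*exp(t), t*exp(t) + exp(t)]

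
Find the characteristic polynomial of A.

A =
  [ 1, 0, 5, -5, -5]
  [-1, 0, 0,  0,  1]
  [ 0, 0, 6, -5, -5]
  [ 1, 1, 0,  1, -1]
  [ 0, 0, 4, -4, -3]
x^5 - 5*x^4 + 10*x^3 - 10*x^2 + 5*x - 1

Expanding det(x·I − A) (e.g. by cofactor expansion or by noting that A is similar to its Jordan form J, which has the same characteristic polynomial as A) gives
  χ_A(x) = x^5 - 5*x^4 + 10*x^3 - 10*x^2 + 5*x - 1
which factors as (x - 1)^5. The eigenvalues (with algebraic multiplicities) are λ = 1 with multiplicity 5.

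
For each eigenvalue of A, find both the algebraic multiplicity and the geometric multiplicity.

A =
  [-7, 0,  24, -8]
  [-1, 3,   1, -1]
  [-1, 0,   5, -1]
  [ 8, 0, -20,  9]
λ = 1: alg = 1, geom = 1; λ = 3: alg = 3, geom = 1

Step 1 — factor the characteristic polynomial to read off the algebraic multiplicities:
  χ_A(x) = (x - 3)^3*(x - 1)

Step 2 — compute geometric multiplicities via the rank-nullity identity g(λ) = n − rank(A − λI):
  rank(A − (1)·I) = 3, so dim ker(A − (1)·I) = n − 3 = 1
  rank(A − (3)·I) = 3, so dim ker(A − (3)·I) = n − 3 = 1

Summary:
  λ = 1: algebraic multiplicity = 1, geometric multiplicity = 1
  λ = 3: algebraic multiplicity = 3, geometric multiplicity = 1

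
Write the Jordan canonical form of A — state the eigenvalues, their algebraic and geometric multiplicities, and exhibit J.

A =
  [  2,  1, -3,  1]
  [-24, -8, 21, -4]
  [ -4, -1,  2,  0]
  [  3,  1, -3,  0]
J_2(-1) ⊕ J_2(-1)

The characteristic polynomial is
  det(x·I − A) = x^4 + 4*x^3 + 6*x^2 + 4*x + 1 = (x + 1)^4

Eigenvalues and multiplicities (the geometric multiplicity of λ is n − rank(A − λI), which equals the number of Jordan blocks for λ):
  λ = -1: algebraic multiplicity = 4, geometric multiplicity = 2

Determining the block sizes for each eigenvalue:
  λ = -1: with am = 4 and gm = 2, the partition is not yet determined (e.g. several partitions of 4 into 2 parts exist). Let N = A − (-1)·I. Computing rank(N^1) = 2, rank(N^2) = 0; the number of blocks of size ≥ j is rank(N^{j−1}) − rank(N^j), giving [2, 2]. So we have 2 block(s) of size 2 → block sizes [2, 2]

Assembling the blocks gives a Jordan form
J =
  [-1,  1,  0,  0]
  [ 0, -1,  0,  0]
  [ 0,  0, -1,  1]
  [ 0,  0,  0, -1]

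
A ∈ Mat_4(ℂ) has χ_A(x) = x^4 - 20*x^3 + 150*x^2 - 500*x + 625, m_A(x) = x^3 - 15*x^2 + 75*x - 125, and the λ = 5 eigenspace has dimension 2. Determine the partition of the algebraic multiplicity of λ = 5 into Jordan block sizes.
Block sizes for λ = 5: [3, 1]

Step 1 — from the characteristic polynomial, algebraic multiplicity of λ = 5 is 4. From dim ker(A − (5)·I) = 2, there are exactly 2 Jordan blocks for λ = 5.
Step 2 — from the minimal polynomial, the factor (x − 5)^3 tells us the largest block for λ = 5 has size 3.
Step 3 — with total size 4, 2 blocks, and largest block 3, the block sizes (in nonincreasing order) are [3, 1].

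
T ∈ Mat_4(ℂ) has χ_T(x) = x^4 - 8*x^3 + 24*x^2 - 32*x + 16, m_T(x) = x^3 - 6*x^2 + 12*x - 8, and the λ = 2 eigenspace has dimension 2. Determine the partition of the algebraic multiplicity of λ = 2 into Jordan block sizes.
Block sizes for λ = 2: [3, 1]

Step 1 — from the characteristic polynomial, algebraic multiplicity of λ = 2 is 4. From dim ker(T − (2)·I) = 2, there are exactly 2 Jordan blocks for λ = 2.
Step 2 — from the minimal polynomial, the factor (x − 2)^3 tells us the largest block for λ = 2 has size 3.
Step 3 — with total size 4, 2 blocks, and largest block 3, the block sizes (in nonincreasing order) are [3, 1].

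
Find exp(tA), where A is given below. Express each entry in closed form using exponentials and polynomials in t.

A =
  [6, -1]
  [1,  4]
e^{tA} =
  [t*exp(5*t) + exp(5*t), -t*exp(5*t)]
  [t*exp(5*t), -t*exp(5*t) + exp(5*t)]

Strategy: write A = P · J · P⁻¹ where J is a Jordan canonical form, so e^{tA} = P · e^{tJ} · P⁻¹, and e^{tJ} can be computed block-by-block.

A has Jordan form
J =
  [5, 1]
  [0, 5]
(up to reordering of blocks).

Per-block formulas:
  For a 2×2 Jordan block J_2(5): exp(t · J_2(5)) = e^(5t)·(I + t·N), where N is the 2×2 nilpotent shift.

After assembling e^{tJ} and conjugating by P, we get:

e^{tA} =
  [t*exp(5*t) + exp(5*t), -t*exp(5*t)]
  [t*exp(5*t), -t*exp(5*t) + exp(5*t)]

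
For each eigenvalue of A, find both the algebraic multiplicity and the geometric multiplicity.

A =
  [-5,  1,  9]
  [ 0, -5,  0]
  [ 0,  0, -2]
λ = -5: alg = 2, geom = 1; λ = -2: alg = 1, geom = 1

Step 1 — factor the characteristic polynomial to read off the algebraic multiplicities:
  χ_A(x) = (x + 2)*(x + 5)^2

Step 2 — compute geometric multiplicities via the rank-nullity identity g(λ) = n − rank(A − λI):
  rank(A − (-5)·I) = 2, so dim ker(A − (-5)·I) = n − 2 = 1
  rank(A − (-2)·I) = 2, so dim ker(A − (-2)·I) = n − 2 = 1

Summary:
  λ = -5: algebraic multiplicity = 2, geometric multiplicity = 1
  λ = -2: algebraic multiplicity = 1, geometric multiplicity = 1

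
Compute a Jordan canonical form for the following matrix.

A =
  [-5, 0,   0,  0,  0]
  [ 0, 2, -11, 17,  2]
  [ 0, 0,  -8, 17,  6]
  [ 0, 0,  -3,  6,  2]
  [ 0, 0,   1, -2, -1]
J_1(-5) ⊕ J_3(-1) ⊕ J_1(2)

The characteristic polynomial is
  det(x·I − A) = x^5 + 6*x^4 + 2*x^3 - 20*x^2 - 27*x - 10 = (x - 2)*(x + 1)^3*(x + 5)

Eigenvalues and multiplicities (the geometric multiplicity of λ is n − rank(A − λI), which equals the number of Jordan blocks for λ):
  λ = -5: algebraic multiplicity = 1, geometric multiplicity = 1
  λ = -1: algebraic multiplicity = 3, geometric multiplicity = 1
  λ = 2: algebraic multiplicity = 1, geometric multiplicity = 1

Determining the block sizes for each eigenvalue:
  λ = -5: one block (gm = 1), so the single block has size am = 1 → block sizes [1]
  λ = -1: one block (gm = 1), so the single block has size am = 3 → block sizes [3]
  λ = 2: one block (gm = 1), so the single block has size am = 1 → block sizes [1]

Assembling the blocks gives a Jordan form
J =
  [-5,  0,  0,  0, 0]
  [ 0, -1,  1,  0, 0]
  [ 0,  0, -1,  1, 0]
  [ 0,  0,  0, -1, 0]
  [ 0,  0,  0,  0, 2]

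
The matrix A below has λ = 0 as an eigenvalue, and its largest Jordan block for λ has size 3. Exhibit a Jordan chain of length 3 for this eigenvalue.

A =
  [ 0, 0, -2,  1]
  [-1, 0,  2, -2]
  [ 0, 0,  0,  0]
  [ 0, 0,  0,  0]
A Jordan chain for λ = 0 of length 3:
v_1 = (0, 2, 0, 0)ᵀ
v_2 = (-2, 2, 0, 0)ᵀ
v_3 = (0, 0, 1, 0)ᵀ

Let N = A − (0)·I. We want v_3 with N^3 v_3 = 0 but N^2 v_3 ≠ 0; then v_{j-1} := N · v_j for j = 3, …, 2.

Pick v_3 = (0, 0, 1, 0)ᵀ.
Then v_2 = N · v_3 = (-2, 2, 0, 0)ᵀ.
Then v_1 = N · v_2 = (0, 2, 0, 0)ᵀ.

Sanity check: (A − (0)·I) v_1 = (0, 0, 0, 0)ᵀ = 0. ✓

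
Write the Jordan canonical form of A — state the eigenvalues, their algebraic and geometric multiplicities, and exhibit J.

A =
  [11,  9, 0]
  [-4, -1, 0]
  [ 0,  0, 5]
J_2(5) ⊕ J_1(5)

The characteristic polynomial is
  det(x·I − A) = x^3 - 15*x^2 + 75*x - 125 = (x - 5)^3

Eigenvalues and multiplicities (the geometric multiplicity of λ is n − rank(A − λI), which equals the number of Jordan blocks for λ):
  λ = 5: algebraic multiplicity = 3, geometric multiplicity = 2

Determining the block sizes for each eigenvalue:
  λ = 5: 2 blocks summing to 3 forces exactly one block of size 2 and the rest size 1 → block sizes [2, 1]

Assembling the blocks gives a Jordan form
J =
  [5, 1, 0]
  [0, 5, 0]
  [0, 0, 5]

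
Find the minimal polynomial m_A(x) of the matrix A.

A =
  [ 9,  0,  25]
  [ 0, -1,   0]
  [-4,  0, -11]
x^2 + 2*x + 1

The characteristic polynomial is χ_A(x) = (x + 1)^3, so the eigenvalues are known. The minimal polynomial is
  m_A(x) = Π_λ (x − λ)^{k_λ}
where k_λ is the size of the *largest* Jordan block for λ (equivalently, the smallest k with (A − λI)^k v = 0 for every generalised eigenvector v of λ).

  λ = -1: largest Jordan block has size 2, contributing (x + 1)^2

So m_A(x) = (x + 1)^2 = x^2 + 2*x + 1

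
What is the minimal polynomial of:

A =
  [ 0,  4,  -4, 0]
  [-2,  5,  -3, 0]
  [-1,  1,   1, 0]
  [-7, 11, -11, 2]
x^3 - 6*x^2 + 12*x - 8

The characteristic polynomial is χ_A(x) = (x - 2)^4, so the eigenvalues are known. The minimal polynomial is
  m_A(x) = Π_λ (x − λ)^{k_λ}
where k_λ is the size of the *largest* Jordan block for λ (equivalently, the smallest k with (A − λI)^k v = 0 for every generalised eigenvector v of λ).

  λ = 2: largest Jordan block has size 3, contributing (x − 2)^3

So m_A(x) = (x - 2)^3 = x^3 - 6*x^2 + 12*x - 8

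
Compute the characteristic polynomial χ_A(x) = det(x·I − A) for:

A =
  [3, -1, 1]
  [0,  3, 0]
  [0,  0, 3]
x^3 - 9*x^2 + 27*x - 27

Expanding det(x·I − A) (e.g. by cofactor expansion or by noting that A is similar to its Jordan form J, which has the same characteristic polynomial as A) gives
  χ_A(x) = x^3 - 9*x^2 + 27*x - 27
which factors as (x - 3)^3. The eigenvalues (with algebraic multiplicities) are λ = 3 with multiplicity 3.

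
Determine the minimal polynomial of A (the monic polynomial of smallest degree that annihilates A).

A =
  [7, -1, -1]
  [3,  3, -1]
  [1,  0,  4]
x^3 - 14*x^2 + 65*x - 100

The characteristic polynomial is χ_A(x) = (x - 5)^2*(x - 4), so the eigenvalues are known. The minimal polynomial is
  m_A(x) = Π_λ (x − λ)^{k_λ}
where k_λ is the size of the *largest* Jordan block for λ (equivalently, the smallest k with (A − λI)^k v = 0 for every generalised eigenvector v of λ).

  λ = 4: largest Jordan block has size 1, contributing (x − 4)
  λ = 5: largest Jordan block has size 2, contributing (x − 5)^2

So m_A(x) = (x - 5)^2*(x - 4) = x^3 - 14*x^2 + 65*x - 100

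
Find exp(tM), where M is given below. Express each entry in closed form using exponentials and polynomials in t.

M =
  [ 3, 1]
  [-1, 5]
e^{tM} =
  [-t*exp(4*t) + exp(4*t), t*exp(4*t)]
  [-t*exp(4*t), t*exp(4*t) + exp(4*t)]

Strategy: write M = P · J · P⁻¹ where J is a Jordan canonical form, so e^{tM} = P · e^{tJ} · P⁻¹, and e^{tJ} can be computed block-by-block.

M has Jordan form
J =
  [4, 1]
  [0, 4]
(up to reordering of blocks).

Per-block formulas:
  For a 2×2 Jordan block J_2(4): exp(t · J_2(4)) = e^(4t)·(I + t·N), where N is the 2×2 nilpotent shift.

After assembling e^{tJ} and conjugating by P, we get:

e^{tM} =
  [-t*exp(4*t) + exp(4*t), t*exp(4*t)]
  [-t*exp(4*t), t*exp(4*t) + exp(4*t)]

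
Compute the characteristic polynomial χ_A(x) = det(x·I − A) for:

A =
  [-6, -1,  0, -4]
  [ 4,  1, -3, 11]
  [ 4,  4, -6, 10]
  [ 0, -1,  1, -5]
x^4 + 16*x^3 + 96*x^2 + 256*x + 256

Expanding det(x·I − A) (e.g. by cofactor expansion or by noting that A is similar to its Jordan form J, which has the same characteristic polynomial as A) gives
  χ_A(x) = x^4 + 16*x^3 + 96*x^2 + 256*x + 256
which factors as (x + 4)^4. The eigenvalues (with algebraic multiplicities) are λ = -4 with multiplicity 4.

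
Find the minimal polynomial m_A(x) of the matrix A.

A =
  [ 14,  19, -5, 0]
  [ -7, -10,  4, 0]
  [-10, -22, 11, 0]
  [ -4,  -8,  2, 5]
x^3 - 15*x^2 + 75*x - 125

The characteristic polynomial is χ_A(x) = (x - 5)^4, so the eigenvalues are known. The minimal polynomial is
  m_A(x) = Π_λ (x − λ)^{k_λ}
where k_λ is the size of the *largest* Jordan block for λ (equivalently, the smallest k with (A − λI)^k v = 0 for every generalised eigenvector v of λ).

  λ = 5: largest Jordan block has size 3, contributing (x − 5)^3

So m_A(x) = (x - 5)^3 = x^3 - 15*x^2 + 75*x - 125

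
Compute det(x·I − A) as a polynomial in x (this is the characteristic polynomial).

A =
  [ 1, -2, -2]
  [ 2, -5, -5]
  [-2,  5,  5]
x^3 - x^2

Expanding det(x·I − A) (e.g. by cofactor expansion or by noting that A is similar to its Jordan form J, which has the same characteristic polynomial as A) gives
  χ_A(x) = x^3 - x^2
which factors as x^2*(x - 1). The eigenvalues (with algebraic multiplicities) are λ = 0 with multiplicity 2, λ = 1 with multiplicity 1.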